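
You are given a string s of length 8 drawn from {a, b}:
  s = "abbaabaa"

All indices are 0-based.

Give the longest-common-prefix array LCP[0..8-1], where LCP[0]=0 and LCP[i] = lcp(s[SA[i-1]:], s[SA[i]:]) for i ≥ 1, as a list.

[0, 1, 2, 1, 2, 0, 3, 1]

rank→(start, suffix):
  0 → (7, 'a')
  1 → (6, 'aa')
  2 → (3, 'aabaa')
  3 → (4, 'abaa')
  4 → (0, 'abbaabaa')
  5 → (5, 'baa')
  6 → (2, 'baabaa')
  7 → (1, 'bbaabaa')

SA = [7, 6, 3, 4, 0, 5, 2, 1]
rank  pair      lcp
   1  s[7:],s[6:]  1  'a'
   2  s[6:],s[3:]  2  'aa'
   3  s[3:],s[4:]  1  'a'
   4  s[4:],s[0:]  2  'ab'
   5  s[0:],s[5:]  0  ''
   6  s[5:],s[2:]  3  'baa'
   7  s[2:],s[1:]  1  'b'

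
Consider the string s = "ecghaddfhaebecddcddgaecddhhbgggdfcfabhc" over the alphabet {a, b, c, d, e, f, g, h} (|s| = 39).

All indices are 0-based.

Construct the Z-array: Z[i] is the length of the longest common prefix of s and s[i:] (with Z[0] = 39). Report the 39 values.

[39, 0, 0, 0, 0, 0, 0, 0, 0, 0, 1, 0, 2, 0, 0, 0, 0, 0, 0, 0, 0, 2, 0, 0, 0, 0, 0, 0, 0, 0, 0, 0, 0, 0, 0, 0, 0, 0, 0]

Z[0]=39
i=1: outside box; Z[1]=0
i=2: outside box; Z[2]=0
i=3: outside box; Z[3]=0
i=4: outside box; Z[4]=0
i=5: outside box; Z[5]=0
i=6: outside box; Z[6]=0
i=7: outside box; Z[7]=0
i=8: outside box; Z[8]=0
i=9: outside box; Z[9]=0
i=10: outside box; Z[10]=1 extend→box=[10,11)
i=11: outside box; Z[11]=0
i=12: outside box; Z[12]=2 extend→box=[12,14)
i=13: min(r-i=1, Z[1]=0)=0; Z[13]=0
i=14: outside box; Z[14]=0
i=15: outside box; Z[15]=0
i=16: outside box; Z[16]=0
i=17: outside box; Z[17]=0
i=18: outside box; Z[18]=0
i=19: outside box; Z[19]=0
i=20: outside box; Z[20]=0
i=21: outside box; Z[21]=2 extend→box=[21,23)
i=22: min(r-i=1, Z[1]=0)=0; Z[22]=0
i=23: outside box; Z[23]=0
i=24: outside box; Z[24]=0
i=25: outside box; Z[25]=0
i=26: outside box; Z[26]=0
i=27: outside box; Z[27]=0
i=28: outside box; Z[28]=0
i=29: outside box; Z[29]=0
i=30: outside box; Z[30]=0
i=31: outside box; Z[31]=0
i=32: outside box; Z[32]=0
i=33: outside box; Z[33]=0
i=34: outside box; Z[34]=0
i=35: outside box; Z[35]=0
i=36: outside box; Z[36]=0
i=37: outside box; Z[37]=0
i=38: outside box; Z[38]=0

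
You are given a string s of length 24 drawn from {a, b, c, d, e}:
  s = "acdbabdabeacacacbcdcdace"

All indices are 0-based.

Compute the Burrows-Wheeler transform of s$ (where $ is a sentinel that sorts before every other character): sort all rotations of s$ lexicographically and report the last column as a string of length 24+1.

rank  rotation                   last
    0  $acdbabdabeacacacbcdcdace  e
    1  abdabeacacacbcdcdace$acdb  b
    2  abeacacacbcdcdace$acdbabd  d
    3  acacacbcdcdace$acdbabdabe  e
    4  acacbcdcdace$acdbabdabeac  c
    5  acbcdcdace$acdbabdabeacac  c
    6  acdbabdabeacacacbcdcdace$  $
    7  ace$acdbabdabeacacacbcdcd  d
    8  babdabeacacacbcdcdace$acd  d
    9  bcdcdace$acdbabdabeacacac  c
   10  bdabeacacacbcdcdace$acdba  a
   11  beacacacbcdcdace$acdbabda  a
   12  cacacbcdcdace$acdbabdabea  a
   13  cacbcdcdace$acdbabdabeaca  a
   14  cbcdcdace$acdbabdabeacaca  a
   15  cdace$acdbabdabeacacacbcd  d
   16  cdbabdabeacacacbcdcdace$a  a
   17  cdcdace$acdbabdabeacacacb  b
   18  ce$acdbabdabeacacacbcdcda  a
   19  dabeacacacbcdcdace$acdbab  b
   20  dace$acdbabdabeacacacbcdc  c
   21  dbabdabeacacacbcdcdace$ac  c
   22  dcdace$acdbabdabeacacacbc  c
   23  e$acdbabdabeacacacbcdcdac  c
   24  eacacacbcdcdace$acdbabdab  b

ebdecc$ddcaaaaadababccccb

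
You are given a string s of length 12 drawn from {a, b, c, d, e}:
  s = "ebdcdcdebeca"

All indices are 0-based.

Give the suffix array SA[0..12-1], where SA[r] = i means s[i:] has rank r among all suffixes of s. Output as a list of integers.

[11, 1, 8, 10, 3, 5, 2, 4, 6, 0, 7, 9]

rank→(start, suffix):
  0 → (11, 'a')
  1 → (1, 'bdcdcdebeca')
  2 → (8, 'beca')
  3 → (10, 'ca')
  4 → (3, 'cdcdebeca')
  5 → (5, 'cdebeca')
  6 → (2, 'dcdcdebeca')
  7 → (4, 'dcdebeca')
  8 → (6, 'debeca')
  9 → (0, 'ebdcdcdebeca')
  10 → (7, 'ebeca')
  11 → (9, 'eca')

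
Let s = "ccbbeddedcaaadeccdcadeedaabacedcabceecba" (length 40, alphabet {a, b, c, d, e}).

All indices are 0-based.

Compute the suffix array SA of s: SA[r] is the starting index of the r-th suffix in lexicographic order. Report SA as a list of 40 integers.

[39, 10, 24, 11, 25, 32, 27, 12, 19, 38, 26, 2, 33, 3, 9, 31, 18, 37, 1, 0, 15, 16, 28, 34, 23, 8, 30, 17, 5, 13, 6, 20, 36, 14, 22, 7, 29, 4, 35, 21]

rank→(start, suffix):
  0 → (39, 'a')
  1 → (10, 'aaadeccdcadeedaabacedcabceecba')
  2 → (24, 'aabacedcabceecba')
  3 → (11, 'aadeccdcadeedaabacedcabceecba')
  4 → (25, 'abacedcabceecba')
  5 → (32, 'abceecba')
  6 → (27, 'acedcabceecba')
  7 → (12, 'adeccdcadeedaabacedcabceecba')
  8 → (19, 'adeedaabacedcabceecba')
  9 → (38, 'ba')
  10 → (26, 'bacedcabceecba')
  11 → (2, 'bbeddedcaaadeccdcadeedaabacedcabceecba')
  12 → (33, 'bceecba')
  13 → (3, 'beddedcaaadeccdcadeedaabacedcabceecba')
  14 → (9, 'caaadeccdcadeedaabacedcabceecba')
  15 → (31, 'cabceecba')
  16 → (18, 'cadeedaabacedcabceecba')
  17 → (37, 'cba')
  18 → (1, 'cbbeddedcaaadeccdcadeedaabacedcabceecba')
  19 → (0, 'ccbbeddedcaaadeccdcadeedaabacedcabceecba')
  20 → (15, 'ccdcadeedaabacedcabceecba')
  21 → (16, 'cdcadeedaabacedcabceecba')
  22 → (28, 'cedcabceecba')
  23 → (34, 'ceecba')
  24 → (23, 'daabacedcabceecba')
  25 → (8, 'dcaaadeccdcadeedaabacedcabceecba')
  26 → (30, 'dcabceecba')
  27 → (17, 'dcadeedaabacedcabceecba')
  28 → (5, 'ddedcaaadeccdcadeedaabacedcabceecba')
  29 → (13, 'deccdcadeedaabacedcabceecba')
  30 → (6, 'dedcaaadeccdcadeedaabacedcabceecba')
  31 → (20, 'deedaabacedcabceecba')
  32 → (36, 'ecba')
  33 → (14, 'eccdcadeedaabacedcabceecba')
  34 → (22, 'edaabacedcabceecba')
  35 → (7, 'edcaaadeccdcadeedaabacedcabceecba')
  36 → (29, 'edcabceecba')
  37 → (4, 'eddedcaaadeccdcadeedaabacedcabceecba')
  38 → (35, 'eecba')
  39 → (21, 'eedaabacedcabceecba')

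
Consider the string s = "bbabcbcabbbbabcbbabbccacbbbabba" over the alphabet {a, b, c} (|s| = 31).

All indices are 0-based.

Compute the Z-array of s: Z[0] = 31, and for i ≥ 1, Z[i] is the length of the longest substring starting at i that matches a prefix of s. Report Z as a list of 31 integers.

[31, 1, 0, 1, 0, 1, 0, 0, 2, 2, 6, 1, 0, 1, 0, 4, 1, 0, 2, 1, 0, 0, 0, 0, 2, 4, 1, 0, 3, 1, 0]

Z[0]=31
i=1: fresh scan; Z[1]=1 grow→box=[1,2)
i=2: fresh scan; Z[2]=0
i=3: fresh scan; Z[3]=1 grow→box=[3,4)
i=4: fresh scan; Z[4]=0
i=5: fresh scan; Z[5]=1 grow→box=[5,6)
i=6: fresh scan; Z[6]=0
i=7: fresh scan; Z[7]=0
i=8: fresh scan; Z[8]=2 grow→box=[8,10)
i=9: min(r-i=1, Z[1]=1)=1; Z[9]=2 grow→box=[9,11)
i=10: min(r-i=1, Z[1]=1)=1; Z[10]=6 grow→box=[10,16)
i=11: min(r-i=5, Z[1]=1)=1; Z[11]=1
i=12: min(r-i=4, Z[2]=0)=0; Z[12]=0
i=13: min(r-i=3, Z[3]=1)=1; Z[13]=1
i=14: min(r-i=2, Z[4]=0)=0; Z[14]=0
i=15: min(r-i=1, Z[5]=1)=1; Z[15]=4 grow→box=[15,19)
i=16: min(r-i=3, Z[1]=1)=1; Z[16]=1
i=17: min(r-i=2, Z[2]=0)=0; Z[17]=0
i=18: min(r-i=1, Z[3]=1)=1; Z[18]=2 grow→box=[18,20)
i=19: min(r-i=1, Z[1]=1)=1; Z[19]=1
i=20: fresh scan; Z[20]=0
i=21: fresh scan; Z[21]=0
i=22: fresh scan; Z[22]=0
i=23: fresh scan; Z[23]=0
i=24: fresh scan; Z[24]=2 grow→box=[24,26)
i=25: min(r-i=1, Z[1]=1)=1; Z[25]=4 grow→box=[25,29)
i=26: min(r-i=3, Z[1]=1)=1; Z[26]=1
i=27: min(r-i=2, Z[2]=0)=0; Z[27]=0
i=28: min(r-i=1, Z[3]=1)=1; Z[28]=3 grow→box=[28,31)
i=29: min(r-i=2, Z[1]=1)=1; Z[29]=1
i=30: min(r-i=1, Z[2]=0)=0; Z[30]=0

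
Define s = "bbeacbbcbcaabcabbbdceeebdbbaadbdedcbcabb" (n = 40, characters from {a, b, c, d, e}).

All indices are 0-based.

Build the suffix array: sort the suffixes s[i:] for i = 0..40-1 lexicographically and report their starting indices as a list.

sorted suffixes:
  #0 SA[0]=10  'aabcabbbdceeebdbbaadbdedcbcabb'
  #1 SA[1]=27  'aadbdedcbcabb'
  #2 SA[2]=37  'abb'
  #3 SA[3]=14  'abbbdceeebdbbaadbdedcbcabb'
  #4 SA[4]=11  'abcabbbdceeebdbbaadbdedcbcabb'
  #5 SA[5]=3  'acbbcbcaabcabbbdceeebdbbaadbdedcbcabb'
  #6 SA[6]=28  'adbdedcbcabb'
  #7 SA[7]=39  'b'
  #8 SA[8]=26  'baadbdedcbcabb'
  #9 SA[9]=38  'bb'
  #10 SA[10]=25  'bbaadbdedcbcabb'
  #11 SA[11]=15  'bbbdceeebdbbaadbdedcbcabb'
  #12 SA[12]=5  'bbcbcaabcabbbdceeebdbbaadbdedcbcabb'
  #13 SA[13]=16  'bbdceeebdbbaadbdedcbcabb'
  #14 SA[14]=0  'bbeacbbcbcaabcabbbdceeebdbbaadbdedcbcabb'
  #15 SA[15]=8  'bcaabcabbbdceeebdbbaadbdedcbcabb'
  #16 SA[16]=35  'bcabb'
  #17 SA[17]=12  'bcabbbdceeebdbbaadbdedcbcabb'
  #18 SA[18]=6  'bcbcaabcabbbdceeebdbbaadbdedcbcabb'
  #19 SA[19]=23  'bdbbaadbdedcbcabb'
  #20 SA[20]=17  'bdceeebdbbaadbdedcbcabb'
  #21 SA[21]=30  'bdedcbcabb'
  #22 SA[22]=1  'beacbbcbcaabcabbbdceeebdbbaadbdedcbcabb'
  #23 SA[23]=9  'caabcabbbdceeebdbbaadbdedcbcabb'
  #24 SA[24]=36  'cabb'
  #25 SA[25]=13  'cabbbdceeebdbbaadbdedcbcabb'
  #26 SA[26]=4  'cbbcbcaabcabbbdceeebdbbaadbdedcbcabb'
  #27 SA[27]=7  'cbcaabcabbbdceeebdbbaadbdedcbcabb'
  #28 SA[28]=34  'cbcabb'
  #29 SA[29]=19  'ceeebdbbaadbdedcbcabb'
  #30 SA[30]=24  'dbbaadbdedcbcabb'
  #31 SA[31]=29  'dbdedcbcabb'
  #32 SA[32]=33  'dcbcabb'
  #33 SA[33]=18  'dceeebdbbaadbdedcbcabb'
  #34 SA[34]=31  'dedcbcabb'
  #35 SA[35]=2  'eacbbcbcaabcabbbdceeebdbbaadbdedcbcabb'
  #36 SA[36]=22  'ebdbbaadbdedcbcabb'
  #37 SA[37]=32  'edcbcabb'
  #38 SA[38]=21  'eebdbbaadbdedcbcabb'
  #39 SA[39]=20  'eeebdbbaadbdedcbcabb'

[10, 27, 37, 14, 11, 3, 28, 39, 26, 38, 25, 15, 5, 16, 0, 8, 35, 12, 6, 23, 17, 30, 1, 9, 36, 13, 4, 7, 34, 19, 24, 29, 33, 18, 31, 2, 22, 32, 21, 20]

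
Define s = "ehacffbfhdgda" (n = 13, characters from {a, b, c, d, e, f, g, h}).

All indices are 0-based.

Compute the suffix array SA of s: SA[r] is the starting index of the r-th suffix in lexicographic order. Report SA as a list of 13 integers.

sorted suffixes:
  #0 SA[0]=12  'a'
  #1 SA[1]=2  'acffbfhdgda'
  #2 SA[2]=6  'bfhdgda'
  #3 SA[3]=3  'cffbfhdgda'
  #4 SA[4]=11  'da'
  #5 SA[5]=9  'dgda'
  #6 SA[6]=0  'ehacffbfhdgda'
  #7 SA[7]=5  'fbfhdgda'
  #8 SA[8]=4  'ffbfhdgda'
  #9 SA[9]=7  'fhdgda'
  #10 SA[10]=10  'gda'
  #11 SA[11]=1  'hacffbfhdgda'
  #12 SA[12]=8  'hdgda'

[12, 2, 6, 3, 11, 9, 0, 5, 4, 7, 10, 1, 8]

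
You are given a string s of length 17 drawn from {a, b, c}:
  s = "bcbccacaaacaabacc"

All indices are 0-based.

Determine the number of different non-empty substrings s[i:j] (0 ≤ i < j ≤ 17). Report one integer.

128

rank | idx | suffix
   0 |   7 | aaacaabacc
   1 |  11 | aabacc
   2 |   8 | aacaabacc
   3 |  12 | abacc
   4 |   5 | acaaacaabacc
   5 |   9 | acaabacc
   6 |  14 | acc
   7 |  13 | bacc
   8 |   0 | bcbccacaaacaabacc
   9 |   2 | bccacaaacaabacc
  10 |  16 | c
  11 |   6 | caaacaabacc
  12 |  10 | caabacc
  13 |   4 | cacaaacaabacc
  14 |   1 | cbccacaaacaabacc
  15 |  15 | cc
  16 |   3 | ccacaaacaabacc

SA = [7, 11, 8, 12, 5, 9, 14, 13, 0, 2, 16, 6, 10, 4, 1, 15, 3]
[i] adj suffixes → lcp
  [1] 7/11 → 2 ('aa')
  [2] 11/8 → 2 ('aa')
  [3] 8/12 → 1 ('a')
  [4] 12/5 → 1 ('a')
  [5] 5/9 → 4 ('acaa')
  [6] 9/14 → 2 ('ac')
  [7] 14/13 → 0 ('')
  [8] 13/0 → 1 ('b')
  [9] 0/2 → 2 ('bc')
  [10] 2/16 → 0 ('')
  [11] 16/6 → 1 ('c')
  [12] 6/10 → 3 ('caa')
  [13] 10/4 → 2 ('ca')
  [14] 4/1 → 1 ('c')
  [15] 1/15 → 1 ('c')
  [16] 15/3 → 2 ('cc')

n(n+1)/2 = 17·18/2 = 153
Σ LCP = 0 + 2 + 2 + 1 + 1 + 4 + 2 + 0 + 1 + 2 + 0 + 1 + 3 + 2 + 1 + 1 + 2 = 25
distinct = 153 − 25 = 128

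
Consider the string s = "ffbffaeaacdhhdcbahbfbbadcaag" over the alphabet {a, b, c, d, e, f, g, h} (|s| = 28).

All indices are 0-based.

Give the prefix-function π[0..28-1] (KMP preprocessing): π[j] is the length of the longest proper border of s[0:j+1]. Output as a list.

[0, 1, 0, 1, 2, 0, 0, 0, 0, 0, 0, 0, 0, 0, 0, 0, 0, 0, 0, 1, 0, 0, 0, 0, 0, 0, 0, 0]

π[0] = 0
j=1 s[j]='f': π[1]=1 (border 'f')
j=2 s[j]='b': k: 1→0; π[2]=0 (border '')
j=3 s[j]='f': π[3]=1 (border 'f')
j=4 s[j]='f': π[4]=2 (border 'ff')
j=5 s[j]='a': k: 2→1→0; π[5]=0 (border '')
j=6 s[j]='e': π[6]=0 (border '')
j=7 s[j]='a': π[7]=0 (border '')
j=8 s[j]='a': π[8]=0 (border '')
j=9 s[j]='c': π[9]=0 (border '')
j=10 s[j]='d': π[10]=0 (border '')
j=11 s[j]='h': π[11]=0 (border '')
j=12 s[j]='h': π[12]=0 (border '')
j=13 s[j]='d': π[13]=0 (border '')
j=14 s[j]='c': π[14]=0 (border '')
j=15 s[j]='b': π[15]=0 (border '')
j=16 s[j]='a': π[16]=0 (border '')
j=17 s[j]='h': π[17]=0 (border '')
j=18 s[j]='b': π[18]=0 (border '')
j=19 s[j]='f': π[19]=1 (border 'f')
j=20 s[j]='b': k: 1→0; π[20]=0 (border '')
j=21 s[j]='b': π[21]=0 (border '')
j=22 s[j]='a': π[22]=0 (border '')
j=23 s[j]='d': π[23]=0 (border '')
j=24 s[j]='c': π[24]=0 (border '')
j=25 s[j]='a': π[25]=0 (border '')
j=26 s[j]='a': π[26]=0 (border '')
j=27 s[j]='g': π[27]=0 (border '')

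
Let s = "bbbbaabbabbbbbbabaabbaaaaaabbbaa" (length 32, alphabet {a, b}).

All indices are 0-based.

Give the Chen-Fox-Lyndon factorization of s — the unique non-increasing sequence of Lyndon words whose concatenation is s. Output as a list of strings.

emit factor 1: 'b' (i=0, period=1)
emit factor 2: 'b' (i=1, period=1)
emit factor 3: 'b' (i=2, period=1)
emit factor 4: 'b' (i=3, period=1)
emit factor 5: 'aabbabbbbbbab' (i=4, period=13)
emit factor 6: 'aabb' (i=17, period=4)
emit factor 7: 'aaaaaabbb' (i=21, period=9)
emit factor 8: 'a' (i=30, period=1)
emit factor 9: 'a' (i=31, period=1)

["b", "b", "b", "b", "aabbabbbbbbab", "aabb", "aaaaaabbb", "a", "a"]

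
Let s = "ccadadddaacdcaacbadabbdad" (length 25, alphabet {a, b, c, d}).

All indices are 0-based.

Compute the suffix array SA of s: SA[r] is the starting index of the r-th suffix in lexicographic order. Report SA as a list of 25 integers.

[13, 8, 19, 14, 9, 23, 17, 2, 4, 16, 20, 21, 12, 1, 15, 0, 10, 24, 7, 18, 22, 3, 11, 6, 5]

rank→(start, suffix):
  0 → (13, 'aacbadabbdad')
  1 → (8, 'aacdcaacbadabbdad')
  2 → (19, 'abbdad')
  3 → (14, 'acbadabbdad')
  4 → (9, 'acdcaacbadabbdad')
  5 → (23, 'ad')
  6 → (17, 'adabbdad')
  7 → (2, 'adadddaacdcaacbadabbdad')
  8 → (4, 'adddaacdcaacbadabbdad')
  9 → (16, 'badabbdad')
  10 → (20, 'bbdad')
  11 → (21, 'bdad')
  12 → (12, 'caacbadabbdad')
  13 → (1, 'cadadddaacdcaacbadabbdad')
  14 → (15, 'cbadabbdad')
  15 → (0, 'ccadadddaacdcaacbadabbdad')
  16 → (10, 'cdcaacbadabbdad')
  17 → (24, 'd')
  18 → (7, 'daacdcaacbadabbdad')
  19 → (18, 'dabbdad')
  20 → (22, 'dad')
  21 → (3, 'dadddaacdcaacbadabbdad')
  22 → (11, 'dcaacbadabbdad')
  23 → (6, 'ddaacdcaacbadabbdad')
  24 → (5, 'dddaacdcaacbadabbdad')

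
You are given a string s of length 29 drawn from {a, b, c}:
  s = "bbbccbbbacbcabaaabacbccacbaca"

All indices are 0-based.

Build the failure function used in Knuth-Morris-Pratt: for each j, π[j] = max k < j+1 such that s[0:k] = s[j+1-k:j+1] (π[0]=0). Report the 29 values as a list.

[0, 1, 2, 0, 0, 1, 2, 3, 0, 0, 1, 0, 0, 1, 0, 0, 0, 1, 0, 0, 1, 0, 0, 0, 0, 1, 0, 0, 0]

π[0] = 0
j=1 s[j]='b': π[1]=1 (border 'b')
j=2 s[j]='b': π[2]=2 (border 'bb')
j=3 s[j]='c': k: 2→1→0; π[3]=0 (border '')
j=4 s[j]='c': π[4]=0 (border '')
j=5 s[j]='b': π[5]=1 (border 'b')
j=6 s[j]='b': π[6]=2 (border 'bb')
j=7 s[j]='b': π[7]=3 (border 'bbb')
j=8 s[j]='a': k: 3→2→1→0; π[8]=0 (border '')
j=9 s[j]='c': π[9]=0 (border '')
j=10 s[j]='b': π[10]=1 (border 'b')
j=11 s[j]='c': k: 1→0; π[11]=0 (border '')
j=12 s[j]='a': π[12]=0 (border '')
j=13 s[j]='b': π[13]=1 (border 'b')
j=14 s[j]='a': k: 1→0; π[14]=0 (border '')
j=15 s[j]='a': π[15]=0 (border '')
j=16 s[j]='a': π[16]=0 (border '')
j=17 s[j]='b': π[17]=1 (border 'b')
j=18 s[j]='a': k: 1→0; π[18]=0 (border '')
j=19 s[j]='c': π[19]=0 (border '')
j=20 s[j]='b': π[20]=1 (border 'b')
j=21 s[j]='c': k: 1→0; π[21]=0 (border '')
j=22 s[j]='c': π[22]=0 (border '')
j=23 s[j]='a': π[23]=0 (border '')
j=24 s[j]='c': π[24]=0 (border '')
j=25 s[j]='b': π[25]=1 (border 'b')
j=26 s[j]='a': k: 1→0; π[26]=0 (border '')
j=27 s[j]='c': π[27]=0 (border '')
j=28 s[j]='a': π[28]=0 (border '')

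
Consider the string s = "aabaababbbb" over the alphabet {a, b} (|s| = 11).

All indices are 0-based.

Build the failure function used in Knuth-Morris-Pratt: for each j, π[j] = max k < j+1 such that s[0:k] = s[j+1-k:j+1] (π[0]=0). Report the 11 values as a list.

[0, 1, 0, 1, 2, 3, 4, 0, 0, 0, 0]

π[0] = 0
j=1 s[j]='a': π[1]=1 (border 'a')
j=2 s[j]='b': k: 1→0; π[2]=0 (border '')
j=3 s[j]='a': π[3]=1 (border 'a')
j=4 s[j]='a': π[4]=2 (border 'aa')
j=5 s[j]='b': π[5]=3 (border 'aab')
j=6 s[j]='a': π[6]=4 (border 'aaba')
j=7 s[j]='b': k: 4→1→0; π[7]=0 (border '')
j=8 s[j]='b': π[8]=0 (border '')
j=9 s[j]='b': π[9]=0 (border '')
j=10 s[j]='b': π[10]=0 (border '')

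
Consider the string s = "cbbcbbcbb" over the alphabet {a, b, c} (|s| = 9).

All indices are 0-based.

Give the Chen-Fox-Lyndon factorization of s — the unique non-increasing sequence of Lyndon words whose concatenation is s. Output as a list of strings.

emit factor 1: 'c' (i=0, period=1)
emit factor 2: 'bbc' (i=1, period=3)
emit factor 3: 'bbc' (i=4, period=3)
emit factor 4: 'b' (i=7, period=1)
emit factor 5: 'b' (i=8, period=1)

["c", "bbc", "bbc", "b", "b"]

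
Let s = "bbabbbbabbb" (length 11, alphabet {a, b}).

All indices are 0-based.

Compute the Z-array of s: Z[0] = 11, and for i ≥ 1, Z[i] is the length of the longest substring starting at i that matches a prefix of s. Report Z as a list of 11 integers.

Z[0]=11
i=1: i≥r, start 0; Z[1]=1 scan→box=[1,2)
i=2: i≥r, start 0; Z[2]=0
i=3: i≥r, start 0; Z[3]=2 scan→box=[3,5)
i=4: min(r-i=1, Z[1]=1)=1; Z[4]=2 scan→box=[4,6)
i=5: min(r-i=1, Z[1]=1)=1; Z[5]=6 scan→box=[5,11)
i=6: min(r-i=5, Z[1]=1)=1; Z[6]=1
i=7: min(r-i=4, Z[2]=0)=0; Z[7]=0
i=8: min(r-i=3, Z[3]=2)=2; Z[8]=2
i=9: min(r-i=2, Z[4]=2)=2; Z[9]=2
i=10: min(r-i=1, Z[5]=6)=1; Z[10]=1

[11, 1, 0, 2, 2, 6, 1, 0, 2, 2, 1]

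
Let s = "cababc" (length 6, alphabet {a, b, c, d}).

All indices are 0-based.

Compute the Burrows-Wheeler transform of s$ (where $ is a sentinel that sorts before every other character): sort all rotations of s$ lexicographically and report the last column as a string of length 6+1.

rank  rotation last
    0  $cababc  c
    1  ababc$c  c
    2  abc$cab  b
    3  babc$ca  a
    4  bc$caba  a
    5  c$cabab  b
    6  cababc$  $

ccbaab$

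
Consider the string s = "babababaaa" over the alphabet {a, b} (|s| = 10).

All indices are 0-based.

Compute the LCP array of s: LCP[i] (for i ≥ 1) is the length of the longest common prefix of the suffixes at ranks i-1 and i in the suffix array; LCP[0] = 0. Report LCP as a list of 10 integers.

sorted suffixes:
  #0 SA[0]=9  'a'
  #1 SA[1]=8  'aa'
  #2 SA[2]=7  'aaa'
  #3 SA[3]=5  'abaaa'
  #4 SA[4]=3  'ababaaa'
  #5 SA[5]=1  'abababaaa'
  #6 SA[6]=6  'baaa'
  #7 SA[7]=4  'babaaa'
  #8 SA[8]=2  'bababaaa'
  #9 SA[9]=0  'babababaaa'

SA = [9, 8, 7, 5, 3, 1, 6, 4, 2, 0]
rank  pair      lcp
   1  s[9:],s[8:]  1  'a'
   2  s[8:],s[7:]  2  'aa'
   3  s[7:],s[5:]  1  'a'
   4  s[5:],s[3:]  3  'aba'
   5  s[3:],s[1:]  5  'ababa'
   6  s[1:],s[6:]  0  ''
   7  s[6:],s[4:]  2  'ba'
   8  s[4:],s[2:]  4  'baba'
   9  s[2:],s[0:]  6  'bababa'

[0, 1, 2, 1, 3, 5, 0, 2, 4, 6]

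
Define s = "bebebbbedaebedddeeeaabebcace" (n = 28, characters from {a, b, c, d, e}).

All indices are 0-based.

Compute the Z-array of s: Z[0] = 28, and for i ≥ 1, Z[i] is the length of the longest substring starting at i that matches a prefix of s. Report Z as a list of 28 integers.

[28, 0, 3, 0, 1, 1, 2, 0, 0, 0, 0, 2, 0, 0, 0, 0, 0, 0, 0, 0, 0, 3, 0, 1, 0, 0, 0, 0]

Z[0]=28
i=1: outside box; Z[1]=0
i=2: outside box; Z[2]=3 extend→box=[2,5)
i=3: min(r-i=2, Z[1]=0)=0; Z[3]=0
i=4: min(r-i=1, Z[2]=3)=1; Z[4]=1
i=5: outside box; Z[5]=1 extend→box=[5,6)
i=6: outside box; Z[6]=2 extend→box=[6,8)
i=7: min(r-i=1, Z[1]=0)=0; Z[7]=0
i=8: outside box; Z[8]=0
i=9: outside box; Z[9]=0
i=10: outside box; Z[10]=0
i=11: outside box; Z[11]=2 extend→box=[11,13)
i=12: min(r-i=1, Z[1]=0)=0; Z[12]=0
i=13: outside box; Z[13]=0
i=14: outside box; Z[14]=0
i=15: outside box; Z[15]=0
i=16: outside box; Z[16]=0
i=17: outside box; Z[17]=0
i=18: outside box; Z[18]=0
i=19: outside box; Z[19]=0
i=20: outside box; Z[20]=0
i=21: outside box; Z[21]=3 extend→box=[21,24)
i=22: min(r-i=2, Z[1]=0)=0; Z[22]=0
i=23: min(r-i=1, Z[2]=3)=1; Z[23]=1
i=24: outside box; Z[24]=0
i=25: outside box; Z[25]=0
i=26: outside box; Z[26]=0
i=27: outside box; Z[27]=0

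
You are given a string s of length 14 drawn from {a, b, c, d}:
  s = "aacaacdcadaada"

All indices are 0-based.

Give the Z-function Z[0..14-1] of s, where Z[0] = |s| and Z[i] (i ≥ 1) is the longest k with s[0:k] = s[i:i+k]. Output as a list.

Z[0]=14
i=1: i≥r, start 0; Z[1]=1 scan→box=[1,2)
i=2: i≥r, start 0; Z[2]=0
i=3: i≥r, start 0; Z[3]=3 scan→box=[3,6)
i=4: min(r-i=2, Z[1]=1)=1; Z[4]=1
i=5: min(r-i=1, Z[2]=0)=0; Z[5]=0
i=6: i≥r, start 0; Z[6]=0
i=7: i≥r, start 0; Z[7]=0
i=8: i≥r, start 0; Z[8]=1 scan→box=[8,9)
i=9: i≥r, start 0; Z[9]=0
i=10: i≥r, start 0; Z[10]=2 scan→box=[10,12)
i=11: min(r-i=1, Z[1]=1)=1; Z[11]=1
i=12: i≥r, start 0; Z[12]=0
i=13: i≥r, start 0; Z[13]=1 scan→box=[13,14)

[14, 1, 0, 3, 1, 0, 0, 0, 1, 0, 2, 1, 0, 1]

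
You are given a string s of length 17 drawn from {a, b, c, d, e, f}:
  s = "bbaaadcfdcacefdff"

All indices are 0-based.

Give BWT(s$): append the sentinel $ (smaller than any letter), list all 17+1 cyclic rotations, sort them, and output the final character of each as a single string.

rank  rotation            last
    0  $bbaaadcfdcacefdff  f
    1  aaadcfdcacefdff$bb  b
    2  aadcfdcacefdff$bba  a
    3  acefdff$bbaaadcfdc  c
    4  adcfdcacefdff$bbaa  a
    5  baaadcfdcacefdff$b  b
    6  bbaaadcfdcacefdff$  $
    7  cacefdff$bbaaadcfd  d
    8  cefdff$bbaaadcfdca  a
    9  cfdcacefdff$bbaaad  d
   10  dcacefdff$bbaaadcf  f
   11  dcfdcacefdff$bbaaa  a
   12  dff$bbaaadcfdcacef  f
   13  efdff$bbaaadcfdcac  c
   14  f$bbaaadcfdcacefdf  f
   15  fdcacefdff$bbaaadc  c
   16  fdff$bbaaadcfdcace  e
   17  ff$bbaaadcfdcacefd  d

fbacab$dadfafcfced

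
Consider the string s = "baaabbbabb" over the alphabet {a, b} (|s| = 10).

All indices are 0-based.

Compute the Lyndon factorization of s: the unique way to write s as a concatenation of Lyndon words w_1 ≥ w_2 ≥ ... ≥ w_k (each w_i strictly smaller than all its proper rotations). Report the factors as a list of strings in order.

["b", "aaabbbabb"]

emit factor 1: 'b' (i=0, period=1)
emit factor 2: 'aaabbbabb' (i=1, period=9)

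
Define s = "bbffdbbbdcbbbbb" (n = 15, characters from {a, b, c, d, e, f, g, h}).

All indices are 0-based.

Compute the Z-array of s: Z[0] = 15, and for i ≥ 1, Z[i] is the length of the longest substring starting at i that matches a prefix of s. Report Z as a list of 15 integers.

Z[0]=15
i=1: fresh scan; Z[1]=1 scan→box=[1,2)
i=2: fresh scan; Z[2]=0
i=3: fresh scan; Z[3]=0
i=4: fresh scan; Z[4]=0
i=5: fresh scan; Z[5]=2 scan→box=[5,7)
i=6: min(r-i=1, Z[1]=1)=1; Z[6]=2 scan→box=[6,8)
i=7: min(r-i=1, Z[1]=1)=1; Z[7]=1
i=8: fresh scan; Z[8]=0
i=9: fresh scan; Z[9]=0
i=10: fresh scan; Z[10]=2 scan→box=[10,12)
i=11: min(r-i=1, Z[1]=1)=1; Z[11]=2 scan→box=[11,13)
i=12: min(r-i=1, Z[1]=1)=1; Z[12]=2 scan→box=[12,14)
i=13: min(r-i=1, Z[1]=1)=1; Z[13]=2 scan→box=[13,15)
i=14: min(r-i=1, Z[1]=1)=1; Z[14]=1

[15, 1, 0, 0, 0, 2, 2, 1, 0, 0, 2, 2, 2, 2, 1]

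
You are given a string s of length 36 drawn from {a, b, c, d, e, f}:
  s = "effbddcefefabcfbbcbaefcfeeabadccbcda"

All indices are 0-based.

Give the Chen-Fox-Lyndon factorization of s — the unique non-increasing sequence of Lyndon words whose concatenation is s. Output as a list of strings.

emit factor 1: 'eff' (i=0, period=3)
emit factor 2: 'bddcefef' (i=3, period=8)
emit factor 3: 'abcfbbcbaefcfee' (i=11, period=15)
emit factor 4: 'abadccbcd' (i=26, period=9)
emit factor 5: 'a' (i=35, period=1)

["eff", "bddcefef", "abcfbbcbaefcfee", "abadccbcd", "a"]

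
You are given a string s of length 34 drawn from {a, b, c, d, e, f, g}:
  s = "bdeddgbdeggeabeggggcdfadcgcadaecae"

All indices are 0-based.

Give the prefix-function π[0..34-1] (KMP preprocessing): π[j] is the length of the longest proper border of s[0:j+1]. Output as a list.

π[0] = 0
j=1 s[j]='d': π[1]=0 (border '')
j=2 s[j]='e': π[2]=0 (border '')
j=3 s[j]='d': π[3]=0 (border '')
j=4 s[j]='d': π[4]=0 (border '')
j=5 s[j]='g': π[5]=0 (border '')
j=6 s[j]='b': π[6]=1 (border 'b')
j=7 s[j]='d': π[7]=2 (border 'bd')
j=8 s[j]='e': π[8]=3 (border 'bde')
j=9 s[j]='g': k: 3→0; π[9]=0 (border '')
j=10 s[j]='g': π[10]=0 (border '')
j=11 s[j]='e': π[11]=0 (border '')
j=12 s[j]='a': π[12]=0 (border '')
j=13 s[j]='b': π[13]=1 (border 'b')
j=14 s[j]='e': k: 1→0; π[14]=0 (border '')
j=15 s[j]='g': π[15]=0 (border '')
j=16 s[j]='g': π[16]=0 (border '')
j=17 s[j]='g': π[17]=0 (border '')
j=18 s[j]='g': π[18]=0 (border '')
j=19 s[j]='c': π[19]=0 (border '')
j=20 s[j]='d': π[20]=0 (border '')
j=21 s[j]='f': π[21]=0 (border '')
j=22 s[j]='a': π[22]=0 (border '')
j=23 s[j]='d': π[23]=0 (border '')
j=24 s[j]='c': π[24]=0 (border '')
j=25 s[j]='g': π[25]=0 (border '')
j=26 s[j]='c': π[26]=0 (border '')
j=27 s[j]='a': π[27]=0 (border '')
j=28 s[j]='d': π[28]=0 (border '')
j=29 s[j]='a': π[29]=0 (border '')
j=30 s[j]='e': π[30]=0 (border '')
j=31 s[j]='c': π[31]=0 (border '')
j=32 s[j]='a': π[32]=0 (border '')
j=33 s[j]='e': π[33]=0 (border '')

[0, 0, 0, 0, 0, 0, 1, 2, 3, 0, 0, 0, 0, 1, 0, 0, 0, 0, 0, 0, 0, 0, 0, 0, 0, 0, 0, 0, 0, 0, 0, 0, 0, 0]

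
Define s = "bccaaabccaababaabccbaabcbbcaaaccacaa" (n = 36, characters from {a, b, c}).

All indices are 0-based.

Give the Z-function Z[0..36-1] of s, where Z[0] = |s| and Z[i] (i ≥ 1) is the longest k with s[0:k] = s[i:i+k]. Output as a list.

Z[0]=36
i=1: fresh scan; Z[1]=0
i=2: fresh scan; Z[2]=0
i=3: fresh scan; Z[3]=0
i=4: fresh scan; Z[4]=0
i=5: fresh scan; Z[5]=0
i=6: fresh scan; Z[6]=5 grow→box=[6,11)
i=7: min(r-i=4, Z[1]=0)=0; Z[7]=0
i=8: min(r-i=3, Z[2]=0)=0; Z[8]=0
i=9: min(r-i=2, Z[3]=0)=0; Z[9]=0
i=10: min(r-i=1, Z[4]=0)=0; Z[10]=0
i=11: fresh scan; Z[11]=1 grow→box=[11,12)
i=12: fresh scan; Z[12]=0
i=13: fresh scan; Z[13]=1 grow→box=[13,14)
i=14: fresh scan; Z[14]=0
i=15: fresh scan; Z[15]=0
i=16: fresh scan; Z[16]=3 grow→box=[16,19)
i=17: min(r-i=2, Z[1]=0)=0; Z[17]=0
i=18: min(r-i=1, Z[2]=0)=0; Z[18]=0
i=19: fresh scan; Z[19]=1 grow→box=[19,20)
i=20: fresh scan; Z[20]=0
i=21: fresh scan; Z[21]=0
i=22: fresh scan; Z[22]=2 grow→box=[22,24)
i=23: min(r-i=1, Z[1]=0)=0; Z[23]=0
i=24: fresh scan; Z[24]=1 grow→box=[24,25)
i=25: fresh scan; Z[25]=2 grow→box=[25,27)
i=26: min(r-i=1, Z[1]=0)=0; Z[26]=0
i=27: fresh scan; Z[27]=0
i=28: fresh scan; Z[28]=0
i=29: fresh scan; Z[29]=0
i=30: fresh scan; Z[30]=0
i=31: fresh scan; Z[31]=0
i=32: fresh scan; Z[32]=0
i=33: fresh scan; Z[33]=0
i=34: fresh scan; Z[34]=0
i=35: fresh scan; Z[35]=0

[36, 0, 0, 0, 0, 0, 5, 0, 0, 0, 0, 1, 0, 1, 0, 0, 3, 0, 0, 1, 0, 0, 2, 0, 1, 2, 0, 0, 0, 0, 0, 0, 0, 0, 0, 0]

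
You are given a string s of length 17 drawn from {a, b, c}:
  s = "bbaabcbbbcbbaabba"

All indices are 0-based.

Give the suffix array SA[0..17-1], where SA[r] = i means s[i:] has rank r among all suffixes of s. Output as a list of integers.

sorted suffixes:
  #0 SA[0]=16  'a'
  #1 SA[1]=12  'aabba'
  #2 SA[2]=2  'aabcbbbcbbaabba'
  #3 SA[3]=13  'abba'
  #4 SA[4]=3  'abcbbbcbbaabba'
  #5 SA[5]=15  'ba'
  #6 SA[6]=11  'baabba'
  #7 SA[7]=1  'baabcbbbcbbaabba'
  #8 SA[8]=14  'bba'
  #9 SA[9]=10  'bbaabba'
  #10 SA[10]=0  'bbaabcbbbcbbaabba'
  #11 SA[11]=6  'bbbcbbaabba'
  #12 SA[12]=7  'bbcbbaabba'
  #13 SA[13]=8  'bcbbaabba'
  #14 SA[14]=4  'bcbbbcbbaabba'
  #15 SA[15]=9  'cbbaabba'
  #16 SA[16]=5  'cbbbcbbaabba'

[16, 12, 2, 13, 3, 15, 11, 1, 14, 10, 0, 6, 7, 8, 4, 9, 5]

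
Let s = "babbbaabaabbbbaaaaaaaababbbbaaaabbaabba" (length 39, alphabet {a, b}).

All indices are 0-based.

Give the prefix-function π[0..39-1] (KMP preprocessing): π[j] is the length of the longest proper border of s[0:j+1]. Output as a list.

[0, 0, 1, 1, 1, 2, 0, 1, 2, 0, 1, 1, 1, 1, 2, 0, 0, 0, 0, 0, 0, 0, 1, 2, 3, 4, 5, 1, 2, 0, 0, 0, 1, 1, 2, 0, 1, 1, 2]

π[0] = 0
j=1 s[j]='a': π[1]=0 (border '')
j=2 s[j]='b': π[2]=1 (border 'b')
j=3 s[j]='b': k: 1→0; π[3]=1 (border 'b')
j=4 s[j]='b': k: 1→0; π[4]=1 (border 'b')
j=5 s[j]='a': π[5]=2 (border 'ba')
j=6 s[j]='a': k: 2→0; π[6]=0 (border '')
j=7 s[j]='b': π[7]=1 (border 'b')
j=8 s[j]='a': π[8]=2 (border 'ba')
j=9 s[j]='a': k: 2→0; π[9]=0 (border '')
j=10 s[j]='b': π[10]=1 (border 'b')
j=11 s[j]='b': k: 1→0; π[11]=1 (border 'b')
j=12 s[j]='b': k: 1→0; π[12]=1 (border 'b')
j=13 s[j]='b': k: 1→0; π[13]=1 (border 'b')
j=14 s[j]='a': π[14]=2 (border 'ba')
j=15 s[j]='a': k: 2→0; π[15]=0 (border '')
j=16 s[j]='a': π[16]=0 (border '')
j=17 s[j]='a': π[17]=0 (border '')
j=18 s[j]='a': π[18]=0 (border '')
j=19 s[j]='a': π[19]=0 (border '')
j=20 s[j]='a': π[20]=0 (border '')
j=21 s[j]='a': π[21]=0 (border '')
j=22 s[j]='b': π[22]=1 (border 'b')
j=23 s[j]='a': π[23]=2 (border 'ba')
j=24 s[j]='b': π[24]=3 (border 'bab')
j=25 s[j]='b': π[25]=4 (border 'babb')
j=26 s[j]='b': π[26]=5 (border 'babbb')
j=27 s[j]='b': k: 5→1→0; π[27]=1 (border 'b')
j=28 s[j]='a': π[28]=2 (border 'ba')
j=29 s[j]='a': k: 2→0; π[29]=0 (border '')
j=30 s[j]='a': π[30]=0 (border '')
j=31 s[j]='a': π[31]=0 (border '')
j=32 s[j]='b': π[32]=1 (border 'b')
j=33 s[j]='b': k: 1→0; π[33]=1 (border 'b')
j=34 s[j]='a': π[34]=2 (border 'ba')
j=35 s[j]='a': k: 2→0; π[35]=0 (border '')
j=36 s[j]='b': π[36]=1 (border 'b')
j=37 s[j]='b': k: 1→0; π[37]=1 (border 'b')
j=38 s[j]='a': π[38]=2 (border 'ba')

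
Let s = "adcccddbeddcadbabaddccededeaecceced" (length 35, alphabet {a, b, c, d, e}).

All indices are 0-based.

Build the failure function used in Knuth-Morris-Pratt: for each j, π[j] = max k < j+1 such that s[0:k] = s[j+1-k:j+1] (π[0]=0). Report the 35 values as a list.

π[0] = 0
j=1 s[j]='d': π[1]=0 (border '')
j=2 s[j]='c': π[2]=0 (border '')
j=3 s[j]='c': π[3]=0 (border '')
j=4 s[j]='c': π[4]=0 (border '')
j=5 s[j]='d': π[5]=0 (border '')
j=6 s[j]='d': π[6]=0 (border '')
j=7 s[j]='b': π[7]=0 (border '')
j=8 s[j]='e': π[8]=0 (border '')
j=9 s[j]='d': π[9]=0 (border '')
j=10 s[j]='d': π[10]=0 (border '')
j=11 s[j]='c': π[11]=0 (border '')
j=12 s[j]='a': π[12]=1 (border 'a')
j=13 s[j]='d': π[13]=2 (border 'ad')
j=14 s[j]='b': k: 2→0; π[14]=0 (border '')
j=15 s[j]='a': π[15]=1 (border 'a')
j=16 s[j]='b': k: 1→0; π[16]=0 (border '')
j=17 s[j]='a': π[17]=1 (border 'a')
j=18 s[j]='d': π[18]=2 (border 'ad')
j=19 s[j]='d': k: 2→0; π[19]=0 (border '')
j=20 s[j]='c': π[20]=0 (border '')
j=21 s[j]='c': π[21]=0 (border '')
j=22 s[j]='e': π[22]=0 (border '')
j=23 s[j]='d': π[23]=0 (border '')
j=24 s[j]='e': π[24]=0 (border '')
j=25 s[j]='d': π[25]=0 (border '')
j=26 s[j]='e': π[26]=0 (border '')
j=27 s[j]='a': π[27]=1 (border 'a')
j=28 s[j]='e': k: 1→0; π[28]=0 (border '')
j=29 s[j]='c': π[29]=0 (border '')
j=30 s[j]='c': π[30]=0 (border '')
j=31 s[j]='e': π[31]=0 (border '')
j=32 s[j]='c': π[32]=0 (border '')
j=33 s[j]='e': π[33]=0 (border '')
j=34 s[j]='d': π[34]=0 (border '')

[0, 0, 0, 0, 0, 0, 0, 0, 0, 0, 0, 0, 1, 2, 0, 1, 0, 1, 2, 0, 0, 0, 0, 0, 0, 0, 0, 1, 0, 0, 0, 0, 0, 0, 0]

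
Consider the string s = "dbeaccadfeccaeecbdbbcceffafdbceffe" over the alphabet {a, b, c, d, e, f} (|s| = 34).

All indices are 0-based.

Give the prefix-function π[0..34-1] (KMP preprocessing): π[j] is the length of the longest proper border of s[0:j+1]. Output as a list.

π[0] = 0
j=1 s[j]='b': π[1]=0 (border '')
j=2 s[j]='e': π[2]=0 (border '')
j=3 s[j]='a': π[3]=0 (border '')
j=4 s[j]='c': π[4]=0 (border '')
j=5 s[j]='c': π[5]=0 (border '')
j=6 s[j]='a': π[6]=0 (border '')
j=7 s[j]='d': π[7]=1 (border 'd')
j=8 s[j]='f': k: 1→0; π[8]=0 (border '')
j=9 s[j]='e': π[9]=0 (border '')
j=10 s[j]='c': π[10]=0 (border '')
j=11 s[j]='c': π[11]=0 (border '')
j=12 s[j]='a': π[12]=0 (border '')
j=13 s[j]='e': π[13]=0 (border '')
j=14 s[j]='e': π[14]=0 (border '')
j=15 s[j]='c': π[15]=0 (border '')
j=16 s[j]='b': π[16]=0 (border '')
j=17 s[j]='d': π[17]=1 (border 'd')
j=18 s[j]='b': π[18]=2 (border 'db')
j=19 s[j]='b': k: 2→0; π[19]=0 (border '')
j=20 s[j]='c': π[20]=0 (border '')
j=21 s[j]='c': π[21]=0 (border '')
j=22 s[j]='e': π[22]=0 (border '')
j=23 s[j]='f': π[23]=0 (border '')
j=24 s[j]='f': π[24]=0 (border '')
j=25 s[j]='a': π[25]=0 (border '')
j=26 s[j]='f': π[26]=0 (border '')
j=27 s[j]='d': π[27]=1 (border 'd')
j=28 s[j]='b': π[28]=2 (border 'db')
j=29 s[j]='c': k: 2→0; π[29]=0 (border '')
j=30 s[j]='e': π[30]=0 (border '')
j=31 s[j]='f': π[31]=0 (border '')
j=32 s[j]='f': π[32]=0 (border '')
j=33 s[j]='e': π[33]=0 (border '')

[0, 0, 0, 0, 0, 0, 0, 1, 0, 0, 0, 0, 0, 0, 0, 0, 0, 1, 2, 0, 0, 0, 0, 0, 0, 0, 0, 1, 2, 0, 0, 0, 0, 0]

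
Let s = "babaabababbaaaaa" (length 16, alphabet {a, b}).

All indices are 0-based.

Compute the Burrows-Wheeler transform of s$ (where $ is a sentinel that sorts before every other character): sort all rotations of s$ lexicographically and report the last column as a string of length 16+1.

rank  rotation           last
    0  $babaabababbaaaaa  a
    1  a$babaabababbaaaa  a
    2  aa$babaabababbaaa  a
    3  aaa$babaabababbaa  a
    4  aaaa$babaabababba  a
    5  aaaaa$babaabababb  b
    6  aabababbaaaaa$bab  b
    7  abaabababbaaaaa$b  b
    8  abababbaaaaa$baba  a
    9  ababbaaaaa$babaab  b
   10  abbaaaaa$babaabab  b
   11  baaaaa$babaababab  b
   12  baabababbaaaaa$ba  a
   13  babaabababbaaaaa$  $
   14  bababbaaaaa$babaa  a
   15  babbaaaaa$babaaba  a
   16  bbaaaaa$babaababa  a

aaaaabbbabbba$aaa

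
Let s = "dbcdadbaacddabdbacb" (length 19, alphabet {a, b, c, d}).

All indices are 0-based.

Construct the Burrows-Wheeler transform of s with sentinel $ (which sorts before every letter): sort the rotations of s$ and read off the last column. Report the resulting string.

bbdbadcdddaabadcab$c

rank  rotation              last
    0  $dbcdadbaacddabdbacb  b
    1  aacddabdbacb$dbcdadb  b
    2  abdbacb$dbcdadbaacdd  d
    3  acb$dbcdadbaacddabdb  b
    4  acddabdbacb$dbcdadba  a
    5  adbaacddabdbacb$dbcd  d
    6  b$dbcdadbaacddabdbac  c
    7  baacddabdbacb$dbcdad  d
    8  bacb$dbcdadbaacddabd  d
    9  bcdadbaacddabdbacb$d  d
   10  bdbacb$dbcdadbaacdda  a
   11  cb$dbcdadbaacddabdba  a
   12  cdadbaacddabdbacb$db  b
   13  cddabdbacb$dbcdadbaa  a
   14  dabdbacb$dbcdadbaacd  d
   15  dadbaacddabdbacb$dbc  c
   16  dbaacddabdbacb$dbcda  a
   17  dbacb$dbcdadbaacddab  b
   18  dbcdadbaacddabdbacb$  $
   19  ddabdbacb$dbcdadbaac  c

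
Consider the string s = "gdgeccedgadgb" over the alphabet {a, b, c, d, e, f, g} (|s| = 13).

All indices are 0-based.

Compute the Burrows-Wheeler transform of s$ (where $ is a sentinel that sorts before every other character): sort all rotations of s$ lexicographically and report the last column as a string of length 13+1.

bggeceaggcdd$d

rank  rotation        last
    0  $gdgeccedgadgb  b
    1  adgb$gdgeccedg  g
    2  b$gdgeccedgadg  g
    3  ccedgadgb$gdge  e
    4  cedgadgb$gdgec  c
    5  dgadgb$gdgecce  e
    6  dgb$gdgeccedga  a
    7  dgeccedgadgb$g  g
    8  eccedgadgb$gdg  g
    9  edgadgb$gdgecc  c
   10  gadgb$gdgecced  d
   11  gb$gdgeccedgad  d
   12  gdgeccedgadgb$  $
   13  geccedgadgb$gd  d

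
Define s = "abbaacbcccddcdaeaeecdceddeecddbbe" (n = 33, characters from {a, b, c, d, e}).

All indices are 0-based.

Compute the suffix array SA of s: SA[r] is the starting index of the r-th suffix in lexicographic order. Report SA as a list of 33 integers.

[3, 0, 4, 14, 16, 2, 1, 30, 6, 31, 5, 7, 8, 12, 19, 27, 9, 21, 13, 29, 11, 20, 28, 10, 23, 24, 32, 15, 18, 26, 22, 17, 25]

rank | idx | suffix
   0 |   3 | aacbcccddcdaeaeecdceddeecddbbe
   1 |   0 | abbaacbcccddcdaeaeecdceddeecddbbe
   2 |   4 | acbcccddcdaeaeecdceddeecddbbe
   3 |  14 | aeaeecdceddeecddbbe
   4 |  16 | aeecdceddeecddbbe
   5 |   2 | baacbcccddcdaeaeecdceddeecddbbe
   6 |   1 | bbaacbcccddcdaeaeecdceddeecddbbe
   7 |  30 | bbe
   8 |   6 | bcccddcdaeaeecdceddeecddbbe
   9 |  31 | be
  10 |   5 | cbcccddcdaeaeecdceddeecddbbe
  11 |   7 | cccddcdaeaeecdceddeecddbbe
  12 |   8 | ccddcdaeaeecdceddeecddbbe
  13 |  12 | cdaeaeecdceddeecddbbe
  14 |  19 | cdceddeecddbbe
  15 |  27 | cddbbe
  16 |   9 | cddcdaeaeecdceddeecddbbe
  17 |  21 | ceddeecddbbe
  18 |  13 | daeaeecdceddeecddbbe
  19 |  29 | dbbe
  20 |  11 | dcdaeaeecdceddeecddbbe
  21 |  20 | dceddeecddbbe
  22 |  28 | ddbbe
  23 |  10 | ddcdaeaeecdceddeecddbbe
  24 |  23 | ddeecddbbe
  25 |  24 | deecddbbe
  26 |  32 | e
  27 |  15 | eaeecdceddeecddbbe
  28 |  18 | ecdceddeecddbbe
  29 |  26 | ecddbbe
  30 |  22 | eddeecddbbe
  31 |  17 | eecdceddeecddbbe
  32 |  25 | eecddbbe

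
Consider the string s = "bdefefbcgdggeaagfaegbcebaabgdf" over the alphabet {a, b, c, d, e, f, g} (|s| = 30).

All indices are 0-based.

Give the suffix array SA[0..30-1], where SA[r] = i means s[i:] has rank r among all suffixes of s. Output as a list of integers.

[24, 13, 25, 17, 14, 23, 20, 6, 0, 26, 21, 7, 1, 28, 9, 12, 22, 4, 2, 18, 29, 16, 5, 3, 19, 27, 8, 11, 15, 10]

rank→(start, suffix):
  0 → (24, 'aabgdf')
  1 → (13, 'aagfaegbcebaabgdf')
  2 → (25, 'abgdf')
  3 → (17, 'aegbcebaabgdf')
  4 → (14, 'agfaegbcebaabgdf')
  5 → (23, 'baabgdf')
  6 → (20, 'bcebaabgdf')
  7 → (6, 'bcgdggeaagfaegbcebaabgdf')
  8 → (0, 'bdefefbcgdggeaagfaegbcebaabgdf')
  9 → (26, 'bgdf')
  10 → (21, 'cebaabgdf')
  11 → (7, 'cgdggeaagfaegbcebaabgdf')
  12 → (1, 'defefbcgdggeaagfaegbcebaabgdf')
  13 → (28, 'df')
  14 → (9, 'dggeaagfaegbcebaabgdf')
  15 → (12, 'eaagfaegbcebaabgdf')
  16 → (22, 'ebaabgdf')
  17 → (4, 'efbcgdggeaagfaegbcebaabgdf')
  18 → (2, 'efefbcgdggeaagfaegbcebaabgdf')
  19 → (18, 'egbcebaabgdf')
  20 → (29, 'f')
  21 → (16, 'faegbcebaabgdf')
  22 → (5, 'fbcgdggeaagfaegbcebaabgdf')
  23 → (3, 'fefbcgdggeaagfaegbcebaabgdf')
  24 → (19, 'gbcebaabgdf')
  25 → (27, 'gdf')
  26 → (8, 'gdggeaagfaegbcebaabgdf')
  27 → (11, 'geaagfaegbcebaabgdf')
  28 → (15, 'gfaegbcebaabgdf')
  29 → (10, 'ggeaagfaegbcebaabgdf')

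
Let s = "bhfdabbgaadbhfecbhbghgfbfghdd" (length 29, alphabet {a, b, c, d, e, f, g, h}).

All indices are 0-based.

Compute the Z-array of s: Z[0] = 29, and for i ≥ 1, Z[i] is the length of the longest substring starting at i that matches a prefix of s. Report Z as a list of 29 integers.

[29, 0, 0, 0, 0, 1, 1, 0, 0, 0, 0, 3, 0, 0, 0, 0, 2, 0, 1, 0, 0, 0, 0, 1, 0, 0, 0, 0, 0]

Z[0]=29
i=1: i≥r, start 0; Z[1]=0
i=2: i≥r, start 0; Z[2]=0
i=3: i≥r, start 0; Z[3]=0
i=4: i≥r, start 0; Z[4]=0
i=5: i≥r, start 0; Z[5]=1 grow→box=[5,6)
i=6: i≥r, start 0; Z[6]=1 grow→box=[6,7)
i=7: i≥r, start 0; Z[7]=0
i=8: i≥r, start 0; Z[8]=0
i=9: i≥r, start 0; Z[9]=0
i=10: i≥r, start 0; Z[10]=0
i=11: i≥r, start 0; Z[11]=3 grow→box=[11,14)
i=12: min(r-i=2, Z[1]=0)=0; Z[12]=0
i=13: min(r-i=1, Z[2]=0)=0; Z[13]=0
i=14: i≥r, start 0; Z[14]=0
i=15: i≥r, start 0; Z[15]=0
i=16: i≥r, start 0; Z[16]=2 grow→box=[16,18)
i=17: min(r-i=1, Z[1]=0)=0; Z[17]=0
i=18: i≥r, start 0; Z[18]=1 grow→box=[18,19)
i=19: i≥r, start 0; Z[19]=0
i=20: i≥r, start 0; Z[20]=0
i=21: i≥r, start 0; Z[21]=0
i=22: i≥r, start 0; Z[22]=0
i=23: i≥r, start 0; Z[23]=1 grow→box=[23,24)
i=24: i≥r, start 0; Z[24]=0
i=25: i≥r, start 0; Z[25]=0
i=26: i≥r, start 0; Z[26]=0
i=27: i≥r, start 0; Z[27]=0
i=28: i≥r, start 0; Z[28]=0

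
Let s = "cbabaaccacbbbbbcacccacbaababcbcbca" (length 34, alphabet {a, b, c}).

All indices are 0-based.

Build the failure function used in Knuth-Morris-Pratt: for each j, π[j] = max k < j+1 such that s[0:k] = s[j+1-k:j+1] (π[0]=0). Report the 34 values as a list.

π[0] = 0
j=1 s[j]='b': π[1]=0 (border '')
j=2 s[j]='a': π[2]=0 (border '')
j=3 s[j]='b': π[3]=0 (border '')
j=4 s[j]='a': π[4]=0 (border '')
j=5 s[j]='a': π[5]=0 (border '')
j=6 s[j]='c': π[6]=1 (border 'c')
j=7 s[j]='c': k: 1→0; π[7]=1 (border 'c')
j=8 s[j]='a': k: 1→0; π[8]=0 (border '')
j=9 s[j]='c': π[9]=1 (border 'c')
j=10 s[j]='b': π[10]=2 (border 'cb')
j=11 s[j]='b': k: 2→0; π[11]=0 (border '')
j=12 s[j]='b': π[12]=0 (border '')
j=13 s[j]='b': π[13]=0 (border '')
j=14 s[j]='b': π[14]=0 (border '')
j=15 s[j]='c': π[15]=1 (border 'c')
j=16 s[j]='a': k: 1→0; π[16]=0 (border '')
j=17 s[j]='c': π[17]=1 (border 'c')
j=18 s[j]='c': k: 1→0; π[18]=1 (border 'c')
j=19 s[j]='c': k: 1→0; π[19]=1 (border 'c')
j=20 s[j]='a': k: 1→0; π[20]=0 (border '')
j=21 s[j]='c': π[21]=1 (border 'c')
j=22 s[j]='b': π[22]=2 (border 'cb')
j=23 s[j]='a': π[23]=3 (border 'cba')
j=24 s[j]='a': k: 3→0; π[24]=0 (border '')
j=25 s[j]='b': π[25]=0 (border '')
j=26 s[j]='a': π[26]=0 (border '')
j=27 s[j]='b': π[27]=0 (border '')
j=28 s[j]='c': π[28]=1 (border 'c')
j=29 s[j]='b': π[29]=2 (border 'cb')
j=30 s[j]='c': k: 2→0; π[30]=1 (border 'c')
j=31 s[j]='b': π[31]=2 (border 'cb')
j=32 s[j]='c': k: 2→0; π[32]=1 (border 'c')
j=33 s[j]='a': k: 1→0; π[33]=0 (border '')

[0, 0, 0, 0, 0, 0, 1, 1, 0, 1, 2, 0, 0, 0, 0, 1, 0, 1, 1, 1, 0, 1, 2, 3, 0, 0, 0, 0, 1, 2, 1, 2, 1, 0]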